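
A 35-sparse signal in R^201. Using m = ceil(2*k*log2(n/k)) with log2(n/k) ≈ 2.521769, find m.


log2(n/k) = log2(201/35) ≈ 2.521769.
2*k*log2(n/k) ≈ 2*35*2.521769 = 176.52383.
m = ceil(176.52383) = 177.

177


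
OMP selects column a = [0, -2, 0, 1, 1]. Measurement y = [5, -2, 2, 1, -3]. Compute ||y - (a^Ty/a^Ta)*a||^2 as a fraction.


a^T a = 6.
a^T y = 2.
coeff = 2/6 = 1/3.
||r||^2 = 127/3.

127/3


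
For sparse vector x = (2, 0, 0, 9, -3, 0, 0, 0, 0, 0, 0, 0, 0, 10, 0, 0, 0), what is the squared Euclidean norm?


Non-zero entries: [(0, 2), (3, 9), (4, -3), (13, 10)]
Squares: [4, 81, 9, 100]
||x||_2^2 = sum = 194.

194


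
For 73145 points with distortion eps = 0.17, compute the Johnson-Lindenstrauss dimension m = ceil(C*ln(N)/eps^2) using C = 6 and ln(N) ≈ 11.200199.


ln(73145) ≈ 11.200199.
eps^2 = 0.17^2 = 0.0289.
C*ln(N)/eps^2 ≈ 6*11.200199/0.0289 ≈ 2325.3008.
m = ceil(2325.3008) = 2326.

2326


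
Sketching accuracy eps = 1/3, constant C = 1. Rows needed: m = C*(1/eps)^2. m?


1/eps = 3.
(1/eps)^2 = 9.
m = 1*9 = 9.

9


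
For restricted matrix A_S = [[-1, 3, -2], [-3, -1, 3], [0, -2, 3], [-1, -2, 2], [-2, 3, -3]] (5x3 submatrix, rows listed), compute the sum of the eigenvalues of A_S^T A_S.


Sum of eigenvalues of A_S^T A_S = trace(A_S^T A_S) = sum of squared column norms of A_S.
A_S^T A_S diagonal: [15, 27, 35].
trace = 15 + 27 + 35 = 77.

77


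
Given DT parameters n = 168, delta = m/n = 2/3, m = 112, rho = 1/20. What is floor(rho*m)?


m = 2/3*168 = 112.
rho = 1/20.
rho*m = 1/20*112 = 5.6.
k = floor(5.6) = 5.

5


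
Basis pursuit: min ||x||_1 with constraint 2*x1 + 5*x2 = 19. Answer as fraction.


Axis intercepts:
  x1 = 19/2, x2 = 0: L1 = 19/2
  x1 = 0, x2 = 19/5: L1 = 19/5
x* = (0, 19/5)
||x*||_1 = 19/5.

19/5


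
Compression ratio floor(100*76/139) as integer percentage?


100*m/n = 100*76/139 ≈ 54.6763.
floor = 54.

54


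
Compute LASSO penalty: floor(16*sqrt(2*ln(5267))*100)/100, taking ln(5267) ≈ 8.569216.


ln(5267) ≈ 8.569216.
2*ln(n) ≈ 17.138432.
sqrt(2*ln(n)) ≈ sqrt(17.138432) ≈ 4.139859.
lambda ≈ 16*4.139859 = 66.237744.
floor(lambda*100)/100 = 66.23.

66.23


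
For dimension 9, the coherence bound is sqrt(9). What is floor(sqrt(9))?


3^2 = 9 <= 9 < 16 = 4^2, so 3 <= sqrt(9) < 4.
floor(sqrt(9)) = 3.

3


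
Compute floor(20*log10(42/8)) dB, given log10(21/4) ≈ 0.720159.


||x||/||e|| = 42/8 = 21/4.
log10(21/4) ≈ 0.720159.
20*log10(||x||/||e||) ≈ 20*0.720159 = 14.40318.
floor(14.40318) = 14.

14


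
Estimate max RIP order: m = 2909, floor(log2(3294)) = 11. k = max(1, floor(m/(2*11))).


floor(log2(3294)) = 11.
2*11 = 22.
m/(2*floor(log2(n))) = 2909/22 ≈ 132.2273.
floor = 132.
k = max(1, 132) = 132.

132


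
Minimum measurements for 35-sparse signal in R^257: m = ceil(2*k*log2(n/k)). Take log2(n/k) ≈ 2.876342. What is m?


log2(n/k) = log2(257/35) ≈ 2.876342.
2*k*log2(n/k) ≈ 2*35*2.876342 = 201.34394.
m = ceil(201.34394) = 202.

202


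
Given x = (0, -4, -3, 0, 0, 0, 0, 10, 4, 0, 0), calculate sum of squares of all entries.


Non-zero entries: [(1, -4), (2, -3), (7, 10), (8, 4)]
Squares: [16, 9, 100, 16]
||x||_2^2 = sum = 141.

141


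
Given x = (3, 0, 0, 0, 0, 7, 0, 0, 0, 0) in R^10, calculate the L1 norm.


Non-zero entries: [(0, 3), (5, 7)]
Absolute values: [3, 7]
||x||_1 = sum = 10.

10


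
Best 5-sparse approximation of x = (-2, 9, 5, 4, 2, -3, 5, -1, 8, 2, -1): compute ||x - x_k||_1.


Sorted |x_i| descending: [9, 8, 5, 5, 4, 3, 2, 2, 2, 1, 1]
Keep top 5: [9, 8, 5, 5, 4]
Tail entries: [3, 2, 2, 2, 1, 1]
L1 error = sum of tail = 11.

11


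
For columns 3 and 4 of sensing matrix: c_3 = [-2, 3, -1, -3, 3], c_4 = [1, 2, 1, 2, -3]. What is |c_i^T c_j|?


Inner product: -2*1 + 3*2 + -1*1 + -3*2 + 3*-3
Products: [-2, 6, -1, -6, -9]
Sum = -12.
|dot| = 12.

12


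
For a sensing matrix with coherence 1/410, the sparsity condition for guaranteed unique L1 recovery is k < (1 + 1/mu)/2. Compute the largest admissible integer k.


1/mu = 410.
1 + 1/mu = 411.
(1 + 1/mu)/2 = 205.5 is not an integer, so k_max = floor(205.5) = 205.

205


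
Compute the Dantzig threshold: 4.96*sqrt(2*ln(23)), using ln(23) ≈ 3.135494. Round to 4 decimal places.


ln(23) ≈ 3.135494.
2*ln(n) ≈ 6.270988.
sqrt(2*ln(n)) ≈ sqrt(6.270988) ≈ 2.504194.
threshold ≈ 4.96*2.504194 = 12.42080224 ≈ 12.4208.

12.4208


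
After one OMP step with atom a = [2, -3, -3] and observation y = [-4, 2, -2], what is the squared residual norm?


a^T a = 22.
a^T y = -8.
coeff = -8/22 = -4/11.
||r||^2 = 232/11.

232/11


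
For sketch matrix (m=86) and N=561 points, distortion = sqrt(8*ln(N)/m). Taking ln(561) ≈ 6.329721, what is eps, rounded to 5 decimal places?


ln(561) ≈ 6.329721.
8*ln(N)/m ≈ 8*6.329721/86 ≈ 0.58881126.
eps = sqrt(0.58881126) ≈ 0.7673404 ≈ 0.76734.

0.76734


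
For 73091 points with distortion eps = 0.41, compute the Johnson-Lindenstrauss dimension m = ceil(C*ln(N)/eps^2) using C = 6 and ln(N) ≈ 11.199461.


ln(73091) ≈ 11.199461.
eps^2 = 0.41^2 = 0.1681.
C*ln(N)/eps^2 ≈ 6*11.199461/0.1681 ≈ 399.7428.
m = ceil(399.7428) = 400.

400


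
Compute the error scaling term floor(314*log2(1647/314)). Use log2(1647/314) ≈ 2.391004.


log2(n/k) = log2(1647/314) ≈ 2.391004.
k*log2(n/k) ≈ 314*2.391004 = 750.775256.
floor(750.775256) = 750.

750


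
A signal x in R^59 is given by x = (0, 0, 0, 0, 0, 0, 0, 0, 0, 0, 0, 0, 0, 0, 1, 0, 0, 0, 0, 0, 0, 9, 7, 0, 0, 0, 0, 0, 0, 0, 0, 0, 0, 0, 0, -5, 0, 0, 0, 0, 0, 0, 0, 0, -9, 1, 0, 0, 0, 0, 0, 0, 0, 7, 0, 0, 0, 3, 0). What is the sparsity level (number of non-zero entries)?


Non-zero positions: [14, 21, 22, 35, 44, 45, 53, 57].
Sparsity = 8.

8


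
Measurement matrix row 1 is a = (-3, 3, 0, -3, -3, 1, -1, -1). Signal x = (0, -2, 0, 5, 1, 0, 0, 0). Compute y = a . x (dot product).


Non-zero terms: ['3*-2', '-3*5', '-3*1']
Products: [-6, -15, -3]
y = sum = -24.

-24


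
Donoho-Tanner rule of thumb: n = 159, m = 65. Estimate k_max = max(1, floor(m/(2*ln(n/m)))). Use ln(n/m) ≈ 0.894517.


n/m = 159/65.
ln(n/m) ≈ 0.894517.
2*ln(n/m) ≈ 1.789034.
m/(2*ln(n/m)) ≈ 65/1.789034 ≈ 36.3325.
floor = 36.
k_max = max(1, 36) = 36.

36


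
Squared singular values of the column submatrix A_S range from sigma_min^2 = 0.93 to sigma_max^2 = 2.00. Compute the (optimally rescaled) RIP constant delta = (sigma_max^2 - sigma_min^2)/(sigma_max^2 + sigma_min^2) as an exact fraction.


lambda_max - lambda_min = 2.00 - 0.93 = 1.07.
lambda_max + lambda_min = 2.00 + 0.93 = 2.93.
delta = 1.07/2.93 = 107/293.

107/293


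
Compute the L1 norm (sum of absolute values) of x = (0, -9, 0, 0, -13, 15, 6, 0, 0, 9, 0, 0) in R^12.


Non-zero entries: [(1, -9), (4, -13), (5, 15), (6, 6), (9, 9)]
Absolute values: [9, 13, 15, 6, 9]
||x||_1 = sum = 52.

52


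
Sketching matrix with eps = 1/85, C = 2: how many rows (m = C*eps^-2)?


1/eps = 85.
(1/eps)^2 = 7225.
m = 2*7225 = 14450.

14450


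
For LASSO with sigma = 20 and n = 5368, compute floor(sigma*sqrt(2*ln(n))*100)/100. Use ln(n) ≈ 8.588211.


ln(5368) ≈ 8.588211.
2*ln(n) ≈ 17.176422.
sqrt(2*ln(n)) ≈ sqrt(17.176422) ≈ 4.144445.
lambda ≈ 20*4.144445 = 82.8889.
floor(lambda*100)/100 = 82.88.

82.88


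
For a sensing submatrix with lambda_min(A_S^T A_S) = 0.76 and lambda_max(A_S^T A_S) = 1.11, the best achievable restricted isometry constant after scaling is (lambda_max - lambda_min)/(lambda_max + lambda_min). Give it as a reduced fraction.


lambda_max - lambda_min = 1.11 - 0.76 = 0.35.
lambda_max + lambda_min = 1.11 + 0.76 = 1.87.
delta = 0.35/1.87 = 35/187.

35/187


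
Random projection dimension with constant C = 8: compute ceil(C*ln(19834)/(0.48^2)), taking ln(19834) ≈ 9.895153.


ln(19834) ≈ 9.895153.
eps^2 = 0.48^2 = 0.2304.
C*ln(N)/eps^2 ≈ 8*9.895153/0.2304 ≈ 343.5817.
m = ceil(343.5817) = 344.

344


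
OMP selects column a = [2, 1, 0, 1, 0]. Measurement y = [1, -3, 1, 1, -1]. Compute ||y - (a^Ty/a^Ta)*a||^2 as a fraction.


a^T a = 6.
a^T y = 0.
coeff = 0/6 = 0.
||r||^2 = 13.

13


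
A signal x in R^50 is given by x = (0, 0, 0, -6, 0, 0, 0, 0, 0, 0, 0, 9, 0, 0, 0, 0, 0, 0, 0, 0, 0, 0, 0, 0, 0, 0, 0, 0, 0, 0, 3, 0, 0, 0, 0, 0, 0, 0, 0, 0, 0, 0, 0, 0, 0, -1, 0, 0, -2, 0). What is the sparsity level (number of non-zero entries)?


Non-zero positions: [3, 11, 30, 45, 48].
Sparsity = 5.

5


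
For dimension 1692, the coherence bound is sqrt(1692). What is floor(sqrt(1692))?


41^2 = 1681 <= 1692 < 1764 = 42^2, so 41 <= sqrt(1692) < 42.
floor(sqrt(1692)) = 41.

41


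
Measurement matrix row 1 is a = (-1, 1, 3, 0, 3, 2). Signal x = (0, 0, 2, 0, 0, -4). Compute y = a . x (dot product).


Non-zero terms: ['3*2', '2*-4']
Products: [6, -8]
y = sum = -2.

-2


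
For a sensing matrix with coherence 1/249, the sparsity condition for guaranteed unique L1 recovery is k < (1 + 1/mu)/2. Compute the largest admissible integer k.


1/mu = 249.
1 + 1/mu = 250.
(1 + 1/mu)/2 = 125 is an integer and the inequality is strict, so k_max = 125 - 1 = 124.

124


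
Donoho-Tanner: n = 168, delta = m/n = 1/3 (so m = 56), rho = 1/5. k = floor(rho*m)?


m = 1/3*168 = 56.
rho = 1/5.
rho*m = 1/5*56 = 11.2.
k = floor(11.2) = 11.

11


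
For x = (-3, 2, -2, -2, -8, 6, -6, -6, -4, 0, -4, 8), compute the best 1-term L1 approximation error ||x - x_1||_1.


Sorted |x_i| descending: [8, 8, 6, 6, 6, 4, 4, 3, 2, 2, 2, 0]
Keep top 1: [8]
Tail entries: [8, 6, 6, 6, 4, 4, 3, 2, 2, 2, 0]
L1 error = sum of tail = 43.

43


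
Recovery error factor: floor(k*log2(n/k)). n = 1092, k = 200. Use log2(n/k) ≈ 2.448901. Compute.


log2(n/k) = log2(1092/200) ≈ 2.448901.
k*log2(n/k) ≈ 200*2.448901 = 489.7802.
floor(489.7802) = 489.

489


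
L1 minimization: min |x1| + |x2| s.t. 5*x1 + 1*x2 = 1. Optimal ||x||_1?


Axis intercepts:
  x1 = 1/5, x2 = 0: L1 = 1/5
  x1 = 0, x2 = 1: L1 = 1
x* = (1/5, 0)
||x*||_1 = 1/5.

1/5


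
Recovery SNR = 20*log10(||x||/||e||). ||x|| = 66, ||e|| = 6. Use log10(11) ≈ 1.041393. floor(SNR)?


||x||/||e|| = 66/6 = 11.
log10(11) ≈ 1.041393.
20*log10(||x||/||e||) ≈ 20*1.041393 = 20.82786.
floor(20.82786) = 20.

20


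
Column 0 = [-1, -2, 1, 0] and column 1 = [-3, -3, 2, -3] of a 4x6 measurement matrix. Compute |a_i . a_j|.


Inner product: -1*-3 + -2*-3 + 1*2 + 0*-3
Products: [3, 6, 2, 0]
Sum = 11.
|dot| = 11.

11


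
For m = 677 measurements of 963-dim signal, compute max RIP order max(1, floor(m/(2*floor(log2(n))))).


floor(log2(963)) = 9.
2*9 = 18.
m/(2*floor(log2(n))) = 677/18 ≈ 37.6111.
floor = 37.
k = max(1, 37) = 37.

37


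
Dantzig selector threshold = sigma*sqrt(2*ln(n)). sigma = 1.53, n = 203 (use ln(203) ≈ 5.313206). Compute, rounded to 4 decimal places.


ln(203) ≈ 5.313206.
2*ln(n) ≈ 10.626412.
sqrt(2*ln(n)) ≈ sqrt(10.626412) ≈ 3.259818.
threshold ≈ 1.53*3.259818 = 4.98752154 ≈ 4.9875.

4.9875


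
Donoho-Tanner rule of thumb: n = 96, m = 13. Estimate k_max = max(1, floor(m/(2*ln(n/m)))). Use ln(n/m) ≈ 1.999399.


n/m = 96/13.
ln(n/m) ≈ 1.999399.
2*ln(n/m) ≈ 3.998798.
m/(2*ln(n/m)) ≈ 13/3.998798 ≈ 3.251.
floor = 3.
k_max = max(1, 3) = 3.

3


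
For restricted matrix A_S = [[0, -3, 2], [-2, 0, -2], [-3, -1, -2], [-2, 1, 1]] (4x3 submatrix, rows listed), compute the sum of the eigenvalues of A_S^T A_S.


Sum of eigenvalues of A_S^T A_S = trace(A_S^T A_S) = sum of squared column norms of A_S.
A_S^T A_S diagonal: [17, 11, 13].
trace = 17 + 11 + 13 = 41.

41


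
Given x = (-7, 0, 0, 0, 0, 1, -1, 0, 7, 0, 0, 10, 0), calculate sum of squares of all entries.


Non-zero entries: [(0, -7), (5, 1), (6, -1), (8, 7), (11, 10)]
Squares: [49, 1, 1, 49, 100]
||x||_2^2 = sum = 200.

200


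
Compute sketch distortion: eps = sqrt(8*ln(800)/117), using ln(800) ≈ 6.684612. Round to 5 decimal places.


ln(800) ≈ 6.684612.
8*ln(N)/m ≈ 8*6.684612/117 ≈ 0.45706749.
eps = sqrt(0.45706749) ≈ 0.6760677 ≈ 0.67607.

0.67607


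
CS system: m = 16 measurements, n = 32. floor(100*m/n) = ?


100*m/n = 100*16/32 ≈ 50.0.
floor = 50.

50


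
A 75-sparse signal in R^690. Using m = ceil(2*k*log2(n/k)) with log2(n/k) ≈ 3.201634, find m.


log2(n/k) = log2(690/75) ≈ 3.201634.
2*k*log2(n/k) ≈ 2*75*3.201634 = 480.2451.
m = ceil(480.2451) = 481.

481


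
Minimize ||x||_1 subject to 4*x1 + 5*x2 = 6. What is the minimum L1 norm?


Axis intercepts:
  x1 = 3/2, x2 = 0: L1 = 3/2
  x1 = 0, x2 = 6/5: L1 = 6/5
x* = (0, 6/5)
||x*||_1 = 6/5.

6/5


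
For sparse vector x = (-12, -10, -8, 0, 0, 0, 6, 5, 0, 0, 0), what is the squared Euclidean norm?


Non-zero entries: [(0, -12), (1, -10), (2, -8), (6, 6), (7, 5)]
Squares: [144, 100, 64, 36, 25]
||x||_2^2 = sum = 369.

369


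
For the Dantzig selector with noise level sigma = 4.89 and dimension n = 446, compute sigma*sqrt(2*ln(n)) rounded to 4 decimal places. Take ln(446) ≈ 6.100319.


ln(446) ≈ 6.100319.
2*ln(n) ≈ 12.200638.
sqrt(2*ln(n)) ≈ sqrt(12.200638) ≈ 3.492941.
threshold ≈ 4.89*3.492941 = 17.08048149 ≈ 17.0805.

17.0805


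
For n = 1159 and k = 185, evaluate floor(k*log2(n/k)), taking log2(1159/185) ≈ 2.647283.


log2(n/k) = log2(1159/185) ≈ 2.647283.
k*log2(n/k) ≈ 185*2.647283 = 489.747355.
floor(489.747355) = 489.

489


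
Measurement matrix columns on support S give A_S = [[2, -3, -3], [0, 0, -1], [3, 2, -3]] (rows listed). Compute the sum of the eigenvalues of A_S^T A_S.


Sum of eigenvalues of A_S^T A_S = trace(A_S^T A_S) = sum of squared column norms of A_S.
A_S^T A_S diagonal: [13, 13, 19].
trace = 13 + 13 + 19 = 45.

45


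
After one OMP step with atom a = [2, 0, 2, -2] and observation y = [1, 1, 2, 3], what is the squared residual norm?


a^T a = 12.
a^T y = 0.
coeff = 0/12 = 0.
||r||^2 = 15.

15


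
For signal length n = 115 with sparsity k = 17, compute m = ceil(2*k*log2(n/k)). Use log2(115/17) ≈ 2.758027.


log2(n/k) = log2(115/17) ≈ 2.758027.
2*k*log2(n/k) ≈ 2*17*2.758027 = 93.772918.
m = ceil(93.772918) = 94.

94


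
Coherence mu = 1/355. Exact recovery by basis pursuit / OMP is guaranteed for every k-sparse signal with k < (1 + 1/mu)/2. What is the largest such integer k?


1/mu = 355.
1 + 1/mu = 356.
(1 + 1/mu)/2 = 178 is an integer and the inequality is strict, so k_max = 178 - 1 = 177.

177


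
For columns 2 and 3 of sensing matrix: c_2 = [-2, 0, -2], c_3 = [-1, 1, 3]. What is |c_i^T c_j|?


Inner product: -2*-1 + 0*1 + -2*3
Products: [2, 0, -6]
Sum = -4.
|dot| = 4.

4


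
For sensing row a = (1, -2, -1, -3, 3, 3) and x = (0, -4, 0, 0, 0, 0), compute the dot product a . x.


Non-zero terms: ['-2*-4']
Products: [8]
y = sum = 8.

8


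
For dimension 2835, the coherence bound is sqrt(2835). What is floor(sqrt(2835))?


53^2 = 2809 <= 2835 < 2916 = 54^2, so 53 <= sqrt(2835) < 54.
floor(sqrt(2835)) = 53.

53


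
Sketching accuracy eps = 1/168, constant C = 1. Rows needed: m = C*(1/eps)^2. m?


1/eps = 168.
(1/eps)^2 = 28224.
m = 1*28224 = 28224.

28224


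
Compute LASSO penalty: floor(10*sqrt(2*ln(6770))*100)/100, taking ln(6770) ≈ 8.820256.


ln(6770) ≈ 8.820256.
2*ln(n) ≈ 17.640512.
sqrt(2*ln(n)) ≈ sqrt(17.640512) ≈ 4.200061.
lambda ≈ 10*4.200061 = 42.00061.
floor(lambda*100)/100 = 42.00.

42.00


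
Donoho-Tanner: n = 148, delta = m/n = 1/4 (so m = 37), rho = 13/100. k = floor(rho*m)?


m = 1/4*148 = 37.
rho = 13/100.
rho*m = 13/100*37 = 4.81.
k = floor(4.81) = 4.

4


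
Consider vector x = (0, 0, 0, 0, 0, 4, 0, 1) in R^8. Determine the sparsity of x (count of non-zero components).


Non-zero positions: [5, 7].
Sparsity = 2.

2


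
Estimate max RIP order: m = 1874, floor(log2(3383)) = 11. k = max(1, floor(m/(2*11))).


floor(log2(3383)) = 11.
2*11 = 22.
m/(2*floor(log2(n))) = 1874/22 ≈ 85.1818.
floor = 85.
k = max(1, 85) = 85.

85


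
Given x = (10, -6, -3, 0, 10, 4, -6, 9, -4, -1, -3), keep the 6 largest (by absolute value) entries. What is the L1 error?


Sorted |x_i| descending: [10, 10, 9, 6, 6, 4, 4, 3, 3, 1, 0]
Keep top 6: [10, 10, 9, 6, 6, 4]
Tail entries: [4, 3, 3, 1, 0]
L1 error = sum of tail = 11.

11


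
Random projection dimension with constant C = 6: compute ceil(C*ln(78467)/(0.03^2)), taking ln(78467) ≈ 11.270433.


ln(78467) ≈ 11.270433.
eps^2 = 0.03^2 = 0.0009.
C*ln(N)/eps^2 ≈ 6*11.270433/0.0009 ≈ 75136.22.
m = ceil(75136.22) = 75137.

75137


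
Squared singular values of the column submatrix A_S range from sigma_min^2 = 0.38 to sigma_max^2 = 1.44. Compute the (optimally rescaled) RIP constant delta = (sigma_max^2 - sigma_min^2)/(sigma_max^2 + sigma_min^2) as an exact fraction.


lambda_max - lambda_min = 1.44 - 0.38 = 1.06.
lambda_max + lambda_min = 1.44 + 0.38 = 1.82.
delta = 1.06/1.82 = 106/182 = 53/91.

53/91


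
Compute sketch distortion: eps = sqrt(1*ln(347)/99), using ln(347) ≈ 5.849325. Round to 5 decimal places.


ln(347) ≈ 5.849325.
1*ln(N)/m ≈ 1*5.849325/99 ≈ 0.05908409.
eps = sqrt(0.05908409) ≈ 0.2430722 ≈ 0.24307.

0.24307


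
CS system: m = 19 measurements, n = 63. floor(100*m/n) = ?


100*m/n = 100*19/63 ≈ 30.1587.
floor = 30.

30


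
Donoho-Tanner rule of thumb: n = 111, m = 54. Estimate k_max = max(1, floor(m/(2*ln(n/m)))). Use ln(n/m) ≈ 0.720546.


n/m = 111/54 = 37/18.
ln(n/m) ≈ 0.720546.
2*ln(n/m) ≈ 1.441092.
m/(2*ln(n/m)) ≈ 54/1.441092 ≈ 37.4716.
floor = 37.
k_max = max(1, 37) = 37.

37


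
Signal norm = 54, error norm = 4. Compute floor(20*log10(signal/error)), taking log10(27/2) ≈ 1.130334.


||x||/||e|| = 54/4 = 27/2.
log10(27/2) ≈ 1.130334.
20*log10(||x||/||e||) ≈ 20*1.130334 = 22.60668.
floor(22.60668) = 22.

22


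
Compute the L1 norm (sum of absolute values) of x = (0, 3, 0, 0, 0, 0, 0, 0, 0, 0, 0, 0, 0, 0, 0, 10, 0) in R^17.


Non-zero entries: [(1, 3), (15, 10)]
Absolute values: [3, 10]
||x||_1 = sum = 13.

13


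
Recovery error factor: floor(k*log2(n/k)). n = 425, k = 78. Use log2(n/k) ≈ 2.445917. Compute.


log2(n/k) = log2(425/78) ≈ 2.445917.
k*log2(n/k) ≈ 78*2.445917 = 190.781526.
floor(190.781526) = 190.

190


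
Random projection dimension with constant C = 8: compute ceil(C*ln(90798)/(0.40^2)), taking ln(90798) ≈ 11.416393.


ln(90798) ≈ 11.416393.
eps^2 = 0.40^2 = 0.16.
C*ln(N)/eps^2 ≈ 8*11.416393/0.16 ≈ 570.8197.
m = ceil(570.8197) = 571.

571


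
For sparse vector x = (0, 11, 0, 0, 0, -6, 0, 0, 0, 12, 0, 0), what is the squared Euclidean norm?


Non-zero entries: [(1, 11), (5, -6), (9, 12)]
Squares: [121, 36, 144]
||x||_2^2 = sum = 301.

301


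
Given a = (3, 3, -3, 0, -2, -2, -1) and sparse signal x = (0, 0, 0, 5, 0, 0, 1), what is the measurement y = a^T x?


Non-zero terms: ['0*5', '-1*1']
Products: [0, -1]
y = sum = -1.

-1


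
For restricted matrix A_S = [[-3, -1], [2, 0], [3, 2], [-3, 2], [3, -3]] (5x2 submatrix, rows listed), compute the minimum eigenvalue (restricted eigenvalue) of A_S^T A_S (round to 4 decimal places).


A_S^T A_S = [[40, -6], [-6, 18]].
trace = 58.
det = 684.
disc = trace^2 - 4*det = 3364 - 4*684 = 628.
sqrt(628) ≈ 25.059928.
lam_min = (58 - sqrt(628))/2 ≈ (58 - 25.059928)/2 = 16.470036 ≈ 16.4700.

16.4700


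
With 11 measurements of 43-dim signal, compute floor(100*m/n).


100*m/n = 100*11/43 ≈ 25.5814.
floor = 25.

25


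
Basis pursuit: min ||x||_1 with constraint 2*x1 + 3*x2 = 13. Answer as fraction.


Axis intercepts:
  x1 = 13/2, x2 = 0: L1 = 13/2
  x1 = 0, x2 = 13/3: L1 = 13/3
x* = (0, 13/3)
||x*||_1 = 13/3.

13/3


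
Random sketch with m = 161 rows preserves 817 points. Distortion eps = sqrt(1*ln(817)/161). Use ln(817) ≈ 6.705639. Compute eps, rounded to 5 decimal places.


ln(817) ≈ 6.705639.
1*ln(N)/m ≈ 1*6.705639/161 ≈ 0.04164993.
eps = sqrt(0.04164993) ≈ 0.2040831 ≈ 0.20408.

0.20408


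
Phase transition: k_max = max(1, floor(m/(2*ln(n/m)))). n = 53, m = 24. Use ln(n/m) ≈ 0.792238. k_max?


n/m = 53/24.
ln(n/m) ≈ 0.792238.
2*ln(n/m) ≈ 1.584476.
m/(2*ln(n/m)) ≈ 24/1.584476 ≈ 15.147.
floor = 15.
k_max = max(1, 15) = 15.

15


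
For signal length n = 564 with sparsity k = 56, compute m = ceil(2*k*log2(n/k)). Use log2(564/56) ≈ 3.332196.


log2(n/k) = log2(564/56) ≈ 3.332196.
2*k*log2(n/k) ≈ 2*56*3.332196 = 373.205952.
m = ceil(373.205952) = 374.

374


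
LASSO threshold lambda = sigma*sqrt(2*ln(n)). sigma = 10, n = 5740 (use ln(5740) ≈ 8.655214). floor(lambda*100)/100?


ln(5740) ≈ 8.655214.
2*ln(n) ≈ 17.310428.
sqrt(2*ln(n)) ≈ sqrt(17.310428) ≈ 4.16058.
lambda ≈ 10*4.16058 = 41.6058.
floor(lambda*100)/100 = 41.60.

41.60


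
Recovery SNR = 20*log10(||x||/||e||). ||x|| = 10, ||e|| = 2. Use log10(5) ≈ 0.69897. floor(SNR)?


||x||/||e|| = 10/2 = 5.
log10(5) ≈ 0.69897.
20*log10(||x||/||e||) ≈ 20*0.69897 = 13.9794.
floor(13.9794) = 13.

13


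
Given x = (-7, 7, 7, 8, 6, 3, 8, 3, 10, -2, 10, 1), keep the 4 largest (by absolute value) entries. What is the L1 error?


Sorted |x_i| descending: [10, 10, 8, 8, 7, 7, 7, 6, 3, 3, 2, 1]
Keep top 4: [10, 10, 8, 8]
Tail entries: [7, 7, 7, 6, 3, 3, 2, 1]
L1 error = sum of tail = 36.

36


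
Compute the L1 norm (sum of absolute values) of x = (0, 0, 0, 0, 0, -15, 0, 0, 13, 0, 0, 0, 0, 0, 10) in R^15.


Non-zero entries: [(5, -15), (8, 13), (14, 10)]
Absolute values: [15, 13, 10]
||x||_1 = sum = 38.

38


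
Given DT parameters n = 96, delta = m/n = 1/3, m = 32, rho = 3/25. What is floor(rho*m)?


m = 1/3*96 = 32.
rho = 3/25.
rho*m = 3/25*32 = 3.84.
k = floor(3.84) = 3.

3


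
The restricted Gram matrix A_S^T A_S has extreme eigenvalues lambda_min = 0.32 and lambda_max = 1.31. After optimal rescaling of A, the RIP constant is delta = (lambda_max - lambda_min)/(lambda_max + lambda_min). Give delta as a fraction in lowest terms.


lambda_max - lambda_min = 1.31 - 0.32 = 0.99.
lambda_max + lambda_min = 1.31 + 0.32 = 1.63.
delta = 0.99/1.63 = 99/163.

99/163


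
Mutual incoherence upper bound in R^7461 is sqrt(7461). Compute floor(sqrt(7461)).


86^2 = 7396 <= 7461 < 7569 = 87^2, so 86 <= sqrt(7461) < 87.
floor(sqrt(7461)) = 86.

86


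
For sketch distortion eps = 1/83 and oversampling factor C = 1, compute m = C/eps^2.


1/eps = 83.
(1/eps)^2 = 6889.
m = 1*6889 = 6889.

6889


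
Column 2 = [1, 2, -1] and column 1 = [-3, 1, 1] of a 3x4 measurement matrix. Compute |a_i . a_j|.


Inner product: 1*-3 + 2*1 + -1*1
Products: [-3, 2, -1]
Sum = -2.
|dot| = 2.

2


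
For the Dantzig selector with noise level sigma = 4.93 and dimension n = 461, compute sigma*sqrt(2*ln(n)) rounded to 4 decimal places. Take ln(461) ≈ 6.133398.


ln(461) ≈ 6.133398.
2*ln(n) ≈ 12.266796.
sqrt(2*ln(n)) ≈ sqrt(12.266796) ≈ 3.502399.
threshold ≈ 4.93*3.502399 = 17.26682707 ≈ 17.2668.

17.2668


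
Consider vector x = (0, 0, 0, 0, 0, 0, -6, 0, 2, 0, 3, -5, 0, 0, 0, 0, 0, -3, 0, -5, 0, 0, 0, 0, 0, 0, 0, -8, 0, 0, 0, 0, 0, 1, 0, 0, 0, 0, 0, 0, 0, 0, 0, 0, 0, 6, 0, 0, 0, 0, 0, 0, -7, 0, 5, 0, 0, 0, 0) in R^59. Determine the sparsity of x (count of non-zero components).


Non-zero positions: [6, 8, 10, 11, 17, 19, 27, 33, 45, 52, 54].
Sparsity = 11.

11


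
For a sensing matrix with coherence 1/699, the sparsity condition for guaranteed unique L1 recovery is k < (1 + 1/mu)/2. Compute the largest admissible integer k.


1/mu = 699.
1 + 1/mu = 700.
(1 + 1/mu)/2 = 350 is an integer and the inequality is strict, so k_max = 350 - 1 = 349.

349


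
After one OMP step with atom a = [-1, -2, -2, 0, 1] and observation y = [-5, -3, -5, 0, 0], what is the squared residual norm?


a^T a = 10.
a^T y = 21.
coeff = 21/10 = 21/10.
||r||^2 = 149/10.

149/10


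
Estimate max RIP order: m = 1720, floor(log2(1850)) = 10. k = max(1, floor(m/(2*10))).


floor(log2(1850)) = 10.
2*10 = 20.
m/(2*floor(log2(n))) = 1720/20 ≈ 86.0.
floor = 86.
k = max(1, 86) = 86.

86


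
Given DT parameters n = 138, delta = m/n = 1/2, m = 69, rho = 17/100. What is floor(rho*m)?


m = 1/2*138 = 69.
rho = 17/100.
rho*m = 17/100*69 = 11.73.
k = floor(11.73) = 11.

11


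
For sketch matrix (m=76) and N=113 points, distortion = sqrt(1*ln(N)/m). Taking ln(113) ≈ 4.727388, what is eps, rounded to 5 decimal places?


ln(113) ≈ 4.727388.
1*ln(N)/m ≈ 1*4.727388/76 ≈ 0.06220247.
eps = sqrt(0.06220247) ≈ 0.2494042 ≈ 0.24940.

0.24940


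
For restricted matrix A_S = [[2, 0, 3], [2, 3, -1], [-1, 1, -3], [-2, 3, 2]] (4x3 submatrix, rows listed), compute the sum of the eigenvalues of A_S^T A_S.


Sum of eigenvalues of A_S^T A_S = trace(A_S^T A_S) = sum of squared column norms of A_S.
A_S^T A_S diagonal: [13, 19, 23].
trace = 13 + 19 + 23 = 55.

55


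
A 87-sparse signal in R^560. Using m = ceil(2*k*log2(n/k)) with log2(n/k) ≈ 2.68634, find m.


log2(n/k) = log2(560/87) ≈ 2.68634.
2*k*log2(n/k) ≈ 2*87*2.68634 = 467.42316.
m = ceil(467.42316) = 468.

468


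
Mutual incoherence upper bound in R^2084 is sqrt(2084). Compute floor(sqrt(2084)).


45^2 = 2025 <= 2084 < 2116 = 46^2, so 45 <= sqrt(2084) < 46.
floor(sqrt(2084)) = 45.

45


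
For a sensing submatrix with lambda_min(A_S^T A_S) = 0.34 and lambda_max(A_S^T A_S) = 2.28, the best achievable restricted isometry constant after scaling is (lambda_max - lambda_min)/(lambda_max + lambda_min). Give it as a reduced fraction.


lambda_max - lambda_min = 2.28 - 0.34 = 1.94.
lambda_max + lambda_min = 2.28 + 0.34 = 2.62.
delta = 1.94/2.62 = 194/262 = 97/131.

97/131


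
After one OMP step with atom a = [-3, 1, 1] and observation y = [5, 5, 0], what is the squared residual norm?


a^T a = 11.
a^T y = -10.
coeff = -10/11 = -10/11.
||r||^2 = 450/11.

450/11


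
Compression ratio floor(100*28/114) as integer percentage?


100*m/n = 100*28/114 ≈ 24.5614.
floor = 24.

24


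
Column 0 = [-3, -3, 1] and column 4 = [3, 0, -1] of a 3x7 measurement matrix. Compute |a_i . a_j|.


Inner product: -3*3 + -3*0 + 1*-1
Products: [-9, 0, -1]
Sum = -10.
|dot| = 10.

10


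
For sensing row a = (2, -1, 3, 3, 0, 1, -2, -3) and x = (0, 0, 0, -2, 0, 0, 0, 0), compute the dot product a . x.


Non-zero terms: ['3*-2']
Products: [-6]
y = sum = -6.

-6


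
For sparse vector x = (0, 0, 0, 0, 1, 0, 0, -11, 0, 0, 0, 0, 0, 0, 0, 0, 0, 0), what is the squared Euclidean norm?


Non-zero entries: [(4, 1), (7, -11)]
Squares: [1, 121]
||x||_2^2 = sum = 122.

122


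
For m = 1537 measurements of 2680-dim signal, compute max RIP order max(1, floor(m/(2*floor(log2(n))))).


floor(log2(2680)) = 11.
2*11 = 22.
m/(2*floor(log2(n))) = 1537/22 ≈ 69.8636.
floor = 69.
k = max(1, 69) = 69.

69


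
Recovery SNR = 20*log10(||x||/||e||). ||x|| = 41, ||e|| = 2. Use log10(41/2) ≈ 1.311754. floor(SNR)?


||x||/||e|| = 41/2.
log10(41/2) ≈ 1.311754.
20*log10(||x||/||e||) ≈ 20*1.311754 = 26.23508.
floor(26.23508) = 26.

26


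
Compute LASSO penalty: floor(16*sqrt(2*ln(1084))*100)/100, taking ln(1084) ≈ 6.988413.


ln(1084) ≈ 6.988413.
2*ln(n) ≈ 13.976826.
sqrt(2*ln(n)) ≈ sqrt(13.976826) ≈ 3.738559.
lambda ≈ 16*3.738559 = 59.816944.
floor(lambda*100)/100 = 59.81.

59.81


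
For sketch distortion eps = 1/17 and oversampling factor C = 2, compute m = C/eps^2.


1/eps = 17.
(1/eps)^2 = 289.
m = 2*289 = 578.

578


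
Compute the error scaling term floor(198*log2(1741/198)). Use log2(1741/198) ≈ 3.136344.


log2(n/k) = log2(1741/198) ≈ 3.136344.
k*log2(n/k) ≈ 198*3.136344 = 620.996112.
floor(620.996112) = 620.

620


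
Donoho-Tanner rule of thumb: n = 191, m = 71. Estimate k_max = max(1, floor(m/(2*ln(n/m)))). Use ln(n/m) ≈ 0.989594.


n/m = 191/71.
ln(n/m) ≈ 0.989594.
2*ln(n/m) ≈ 1.979188.
m/(2*ln(n/m)) ≈ 71/1.979188 ≈ 35.8733.
floor = 35.
k_max = max(1, 35) = 35.

35


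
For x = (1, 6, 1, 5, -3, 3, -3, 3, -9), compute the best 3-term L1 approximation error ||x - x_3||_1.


Sorted |x_i| descending: [9, 6, 5, 3, 3, 3, 3, 1, 1]
Keep top 3: [9, 6, 5]
Tail entries: [3, 3, 3, 3, 1, 1]
L1 error = sum of tail = 14.

14


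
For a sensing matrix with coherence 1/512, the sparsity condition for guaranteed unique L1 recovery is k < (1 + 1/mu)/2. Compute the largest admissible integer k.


1/mu = 512.
1 + 1/mu = 513.
(1 + 1/mu)/2 = 256.5 is not an integer, so k_max = floor(256.5) = 256.

256


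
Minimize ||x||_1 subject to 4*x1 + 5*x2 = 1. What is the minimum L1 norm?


Axis intercepts:
  x1 = 1/4, x2 = 0: L1 = 1/4
  x1 = 0, x2 = 1/5: L1 = 1/5
x* = (0, 1/5)
||x*||_1 = 1/5.

1/5


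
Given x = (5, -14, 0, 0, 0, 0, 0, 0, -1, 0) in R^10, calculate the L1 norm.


Non-zero entries: [(0, 5), (1, -14), (8, -1)]
Absolute values: [5, 14, 1]
||x||_1 = sum = 20.

20


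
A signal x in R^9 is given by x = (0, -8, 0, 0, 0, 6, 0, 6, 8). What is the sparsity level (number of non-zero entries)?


Non-zero positions: [1, 5, 7, 8].
Sparsity = 4.

4


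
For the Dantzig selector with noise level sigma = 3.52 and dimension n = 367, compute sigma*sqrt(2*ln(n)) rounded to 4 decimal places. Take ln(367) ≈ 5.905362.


ln(367) ≈ 5.905362.
2*ln(n) ≈ 11.810724.
sqrt(2*ln(n)) ≈ sqrt(11.810724) ≈ 3.436673.
threshold ≈ 3.52*3.436673 = 12.09708896 ≈ 12.0971.

12.0971


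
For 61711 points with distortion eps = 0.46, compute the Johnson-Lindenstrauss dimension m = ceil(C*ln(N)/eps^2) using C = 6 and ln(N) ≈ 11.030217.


ln(61711) ≈ 11.030217.
eps^2 = 0.46^2 = 0.2116.
C*ln(N)/eps^2 ≈ 6*11.030217/0.2116 ≈ 312.7661.
m = ceil(312.7661) = 313.

313


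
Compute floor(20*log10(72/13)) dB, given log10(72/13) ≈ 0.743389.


||x||/||e|| = 72/13.
log10(72/13) ≈ 0.743389.
20*log10(||x||/||e||) ≈ 20*0.743389 = 14.86778.
floor(14.86778) = 14.

14


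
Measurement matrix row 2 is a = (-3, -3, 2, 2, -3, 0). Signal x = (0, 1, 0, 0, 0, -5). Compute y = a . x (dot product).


Non-zero terms: ['-3*1', '0*-5']
Products: [-3, 0]
y = sum = -3.

-3


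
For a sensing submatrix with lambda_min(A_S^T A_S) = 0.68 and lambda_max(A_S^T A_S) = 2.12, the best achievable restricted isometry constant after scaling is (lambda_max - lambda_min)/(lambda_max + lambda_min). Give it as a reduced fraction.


lambda_max - lambda_min = 2.12 - 0.68 = 1.44.
lambda_max + lambda_min = 2.12 + 0.68 = 2.80.
delta = 1.44/2.80 = 144/280 = 18/35.

18/35


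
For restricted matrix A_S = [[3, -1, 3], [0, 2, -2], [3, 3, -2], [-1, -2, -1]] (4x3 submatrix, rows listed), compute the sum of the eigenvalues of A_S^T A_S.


Sum of eigenvalues of A_S^T A_S = trace(A_S^T A_S) = sum of squared column norms of A_S.
A_S^T A_S diagonal: [19, 18, 18].
trace = 19 + 18 + 18 = 55.

55


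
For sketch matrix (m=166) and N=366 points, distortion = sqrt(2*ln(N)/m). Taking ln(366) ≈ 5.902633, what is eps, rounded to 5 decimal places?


ln(366) ≈ 5.902633.
2*ln(N)/m ≈ 2*5.902633/166 ≈ 0.07111606.
eps = sqrt(0.07111606) ≈ 0.2666759 ≈ 0.26668.

0.26668


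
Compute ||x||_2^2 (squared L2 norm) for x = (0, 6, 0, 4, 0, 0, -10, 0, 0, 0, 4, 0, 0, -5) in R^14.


Non-zero entries: [(1, 6), (3, 4), (6, -10), (10, 4), (13, -5)]
Squares: [36, 16, 100, 16, 25]
||x||_2^2 = sum = 193.

193


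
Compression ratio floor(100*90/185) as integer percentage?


100*m/n = 100*90/185 ≈ 48.6486.
floor = 48.

48


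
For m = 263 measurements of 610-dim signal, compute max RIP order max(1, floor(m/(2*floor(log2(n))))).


floor(log2(610)) = 9.
2*9 = 18.
m/(2*floor(log2(n))) = 263/18 ≈ 14.6111.
floor = 14.
k = max(1, 14) = 14.

14


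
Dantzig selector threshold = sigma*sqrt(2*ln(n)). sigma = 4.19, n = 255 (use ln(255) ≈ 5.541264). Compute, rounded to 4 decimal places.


ln(255) ≈ 5.541264.
2*ln(n) ≈ 11.082528.
sqrt(2*ln(n)) ≈ sqrt(11.082528) ≈ 3.329043.
threshold ≈ 4.19*3.329043 = 13.94869017 ≈ 13.9487.

13.9487


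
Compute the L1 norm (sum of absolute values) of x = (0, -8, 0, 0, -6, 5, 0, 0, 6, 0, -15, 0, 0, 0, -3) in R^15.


Non-zero entries: [(1, -8), (4, -6), (5, 5), (8, 6), (10, -15), (14, -3)]
Absolute values: [8, 6, 5, 6, 15, 3]
||x||_1 = sum = 43.

43


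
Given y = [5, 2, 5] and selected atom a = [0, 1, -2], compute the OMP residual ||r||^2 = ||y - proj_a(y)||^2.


a^T a = 5.
a^T y = -8.
coeff = -8/5 = -8/5.
||r||^2 = 206/5.

206/5


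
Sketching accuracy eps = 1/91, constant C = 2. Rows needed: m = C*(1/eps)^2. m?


1/eps = 91.
(1/eps)^2 = 8281.
m = 2*8281 = 16562.

16562


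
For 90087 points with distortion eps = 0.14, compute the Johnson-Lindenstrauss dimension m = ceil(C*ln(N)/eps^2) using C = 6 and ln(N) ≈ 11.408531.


ln(90087) ≈ 11.408531.
eps^2 = 0.14^2 = 0.0196.
C*ln(N)/eps^2 ≈ 6*11.408531/0.0196 ≈ 3492.4074.
m = ceil(3492.4074) = 3493.

3493


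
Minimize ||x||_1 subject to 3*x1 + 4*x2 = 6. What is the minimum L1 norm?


Axis intercepts:
  x1 = 2, x2 = 0: L1 = 2
  x1 = 0, x2 = 3/2: L1 = 3/2
x* = (0, 3/2)
||x*||_1 = 3/2.

3/2


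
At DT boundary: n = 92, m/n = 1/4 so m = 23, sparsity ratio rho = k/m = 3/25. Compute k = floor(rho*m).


m = 1/4*92 = 23.
rho = 3/25.
rho*m = 3/25*23 = 2.76.
k = floor(2.76) = 2.

2


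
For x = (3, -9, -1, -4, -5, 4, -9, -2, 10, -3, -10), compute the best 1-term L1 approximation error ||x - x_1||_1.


Sorted |x_i| descending: [10, 10, 9, 9, 5, 4, 4, 3, 3, 2, 1]
Keep top 1: [10]
Tail entries: [10, 9, 9, 5, 4, 4, 3, 3, 2, 1]
L1 error = sum of tail = 50.

50


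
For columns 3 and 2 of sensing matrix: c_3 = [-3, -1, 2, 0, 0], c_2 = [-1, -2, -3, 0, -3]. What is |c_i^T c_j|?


Inner product: -3*-1 + -1*-2 + 2*-3 + 0*0 + 0*-3
Products: [3, 2, -6, 0, 0]
Sum = -1.
|dot| = 1.

1


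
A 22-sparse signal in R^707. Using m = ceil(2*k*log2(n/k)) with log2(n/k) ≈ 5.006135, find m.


log2(n/k) = log2(707/22) ≈ 5.006135.
2*k*log2(n/k) ≈ 2*22*5.006135 = 220.26994.
m = ceil(220.26994) = 221.

221


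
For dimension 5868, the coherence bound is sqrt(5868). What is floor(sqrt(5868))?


76^2 = 5776 <= 5868 < 5929 = 77^2, so 76 <= sqrt(5868) < 77.
floor(sqrt(5868)) = 76.

76


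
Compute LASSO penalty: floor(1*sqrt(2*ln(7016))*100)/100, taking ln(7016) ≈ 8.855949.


ln(7016) ≈ 8.855949.
2*ln(n) ≈ 17.711898.
sqrt(2*ln(n)) ≈ sqrt(17.711898) ≈ 4.208551.
lambda ≈ 1*4.208551 = 4.208551.
floor(lambda*100)/100 = 4.20.

4.20


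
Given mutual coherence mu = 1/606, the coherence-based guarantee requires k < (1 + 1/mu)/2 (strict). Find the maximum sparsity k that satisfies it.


1/mu = 606.
1 + 1/mu = 607.
(1 + 1/mu)/2 = 303.5 is not an integer, so k_max = floor(303.5) = 303.

303


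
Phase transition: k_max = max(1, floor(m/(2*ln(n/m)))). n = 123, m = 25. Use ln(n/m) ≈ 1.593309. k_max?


n/m = 123/25.
ln(n/m) ≈ 1.593309.
2*ln(n/m) ≈ 3.186618.
m/(2*ln(n/m)) ≈ 25/3.186618 ≈ 7.8453.
floor = 7.
k_max = max(1, 7) = 7.

7


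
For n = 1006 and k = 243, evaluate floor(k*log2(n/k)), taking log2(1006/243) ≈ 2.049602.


log2(n/k) = log2(1006/243) ≈ 2.049602.
k*log2(n/k) ≈ 243*2.049602 = 498.053286.
floor(498.053286) = 498.

498


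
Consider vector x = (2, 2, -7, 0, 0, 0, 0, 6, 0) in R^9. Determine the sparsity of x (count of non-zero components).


Non-zero positions: [0, 1, 2, 7].
Sparsity = 4.

4


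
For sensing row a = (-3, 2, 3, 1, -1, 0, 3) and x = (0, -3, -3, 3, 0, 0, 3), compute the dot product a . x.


Non-zero terms: ['2*-3', '3*-3', '1*3', '3*3']
Products: [-6, -9, 3, 9]
y = sum = -3.

-3


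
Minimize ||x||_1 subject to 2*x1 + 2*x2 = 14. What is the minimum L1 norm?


Axis intercepts:
  x1 = 7, x2 = 0: L1 = 7
  x1 = 0, x2 = 7: L1 = 7
x* = (7, 0)
||x*||_1 = 7.

7


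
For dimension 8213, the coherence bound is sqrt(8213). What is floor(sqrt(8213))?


90^2 = 8100 <= 8213 < 8281 = 91^2, so 90 <= sqrt(8213) < 91.
floor(sqrt(8213)) = 90.

90


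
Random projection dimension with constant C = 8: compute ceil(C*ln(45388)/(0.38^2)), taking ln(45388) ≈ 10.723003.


ln(45388) ≈ 10.723003.
eps^2 = 0.38^2 = 0.1444.
C*ln(N)/eps^2 ≈ 8*10.723003/0.1444 ≈ 594.0722.
m = ceil(594.0722) = 595.

595


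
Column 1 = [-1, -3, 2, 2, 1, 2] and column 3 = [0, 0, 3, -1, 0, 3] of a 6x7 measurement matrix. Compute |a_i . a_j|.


Inner product: -1*0 + -3*0 + 2*3 + 2*-1 + 1*0 + 2*3
Products: [0, 0, 6, -2, 0, 6]
Sum = 10.
|dot| = 10.

10


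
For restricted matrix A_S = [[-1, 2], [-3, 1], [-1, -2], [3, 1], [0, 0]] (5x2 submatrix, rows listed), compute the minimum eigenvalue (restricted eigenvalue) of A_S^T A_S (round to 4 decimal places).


A_S^T A_S = [[20, 0], [0, 10]].
trace = 30.
det = 200.
disc = trace^2 - 4*det = 900 - 4*200 = 100.
sqrt(100) = 10.
lam_min = (30 - 10)/2 = 10 = 10.0000.

10.0000


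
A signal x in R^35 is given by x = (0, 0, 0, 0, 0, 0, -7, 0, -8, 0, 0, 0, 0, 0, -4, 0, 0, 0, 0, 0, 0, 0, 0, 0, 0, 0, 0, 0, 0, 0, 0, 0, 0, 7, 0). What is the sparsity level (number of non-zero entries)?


Non-zero positions: [6, 8, 14, 33].
Sparsity = 4.

4


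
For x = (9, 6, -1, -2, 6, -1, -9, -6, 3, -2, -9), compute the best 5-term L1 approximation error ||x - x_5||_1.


Sorted |x_i| descending: [9, 9, 9, 6, 6, 6, 3, 2, 2, 1, 1]
Keep top 5: [9, 9, 9, 6, 6]
Tail entries: [6, 3, 2, 2, 1, 1]
L1 error = sum of tail = 15.

15


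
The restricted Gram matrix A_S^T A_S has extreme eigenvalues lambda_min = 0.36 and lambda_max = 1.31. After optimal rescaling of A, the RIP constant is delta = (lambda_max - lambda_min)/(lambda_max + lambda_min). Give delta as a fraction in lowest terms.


lambda_max - lambda_min = 1.31 - 0.36 = 0.95.
lambda_max + lambda_min = 1.31 + 0.36 = 1.67.
delta = 0.95/1.67 = 95/167.

95/167


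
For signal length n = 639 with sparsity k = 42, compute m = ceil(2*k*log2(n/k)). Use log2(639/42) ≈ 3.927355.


log2(n/k) = log2(639/42) ≈ 3.927355.
2*k*log2(n/k) ≈ 2*42*3.927355 = 329.89782.
m = ceil(329.89782) = 330.

330


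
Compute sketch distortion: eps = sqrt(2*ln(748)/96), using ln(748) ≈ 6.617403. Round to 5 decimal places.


ln(748) ≈ 6.617403.
2*ln(N)/m ≈ 2*6.617403/96 ≈ 0.13786256.
eps = sqrt(0.13786256) ≈ 0.3712985 ≈ 0.37130.

0.37130


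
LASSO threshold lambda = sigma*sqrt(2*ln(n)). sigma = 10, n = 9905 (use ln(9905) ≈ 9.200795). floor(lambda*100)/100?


ln(9905) ≈ 9.200795.
2*ln(n) ≈ 18.40159.
sqrt(2*ln(n)) ≈ sqrt(18.40159) ≈ 4.289707.
lambda ≈ 10*4.289707 = 42.89707.
floor(lambda*100)/100 = 42.89.

42.89


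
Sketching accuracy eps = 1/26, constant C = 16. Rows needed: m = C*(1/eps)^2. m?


1/eps = 26.
(1/eps)^2 = 676.
m = 16*676 = 10816.

10816


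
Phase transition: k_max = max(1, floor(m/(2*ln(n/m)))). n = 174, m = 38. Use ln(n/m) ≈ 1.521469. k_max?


n/m = 174/38 = 87/19.
ln(n/m) ≈ 1.521469.
2*ln(n/m) ≈ 3.042938.
m/(2*ln(n/m)) ≈ 38/3.042938 ≈ 12.4879.
floor = 12.
k_max = max(1, 12) = 12.

12


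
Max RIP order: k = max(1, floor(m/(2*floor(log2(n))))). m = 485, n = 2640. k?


floor(log2(2640)) = 11.
2*11 = 22.
m/(2*floor(log2(n))) = 485/22 ≈ 22.0455.
floor = 22.
k = max(1, 22) = 22.

22


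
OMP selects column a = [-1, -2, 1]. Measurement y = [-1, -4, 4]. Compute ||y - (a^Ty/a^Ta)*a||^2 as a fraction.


a^T a = 6.
a^T y = 13.
coeff = 13/6 = 13/6.
||r||^2 = 29/6.

29/6


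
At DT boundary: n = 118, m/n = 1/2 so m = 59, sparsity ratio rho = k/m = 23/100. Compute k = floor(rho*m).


m = 1/2*118 = 59.
rho = 23/100.
rho*m = 23/100*59 = 13.57.
k = floor(13.57) = 13.

13


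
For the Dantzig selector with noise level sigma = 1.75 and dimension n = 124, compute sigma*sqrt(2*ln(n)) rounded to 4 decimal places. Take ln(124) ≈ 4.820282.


ln(124) ≈ 4.820282.
2*ln(n) ≈ 9.640564.
sqrt(2*ln(n)) ≈ sqrt(9.640564) ≈ 3.104926.
threshold ≈ 1.75*3.104926 = 5.4336205 ≈ 5.4336.

5.4336
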